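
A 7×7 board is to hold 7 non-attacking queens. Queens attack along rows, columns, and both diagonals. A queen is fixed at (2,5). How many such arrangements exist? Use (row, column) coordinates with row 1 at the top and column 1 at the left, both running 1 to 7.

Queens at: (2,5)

6

Branch on row 1: col 1 → 1; col 2 → 3; col 3 → 1; col 7 → 1.
Sum: 1 + 3 + 1 + 1 = 6.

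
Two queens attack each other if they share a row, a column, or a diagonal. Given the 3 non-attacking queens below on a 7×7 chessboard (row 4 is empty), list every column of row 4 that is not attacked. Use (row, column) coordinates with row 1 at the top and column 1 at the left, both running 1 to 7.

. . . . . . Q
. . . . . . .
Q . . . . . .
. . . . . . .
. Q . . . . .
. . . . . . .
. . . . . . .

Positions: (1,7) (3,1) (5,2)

(1,7) attacks row 4 at column 7 and diagonals 4.
(3,1) attacks row 4 at column 1 and diagonals 2.
(5,2) attacks row 4 at column 2 and diagonals 1, 3.
Attacked columns: {1, 2, 3, 4, 7}. Safe: {5, 6}.

columns 5, 6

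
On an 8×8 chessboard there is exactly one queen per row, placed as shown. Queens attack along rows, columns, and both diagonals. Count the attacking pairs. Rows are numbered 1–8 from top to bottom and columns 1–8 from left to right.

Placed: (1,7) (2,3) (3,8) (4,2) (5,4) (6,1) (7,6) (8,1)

3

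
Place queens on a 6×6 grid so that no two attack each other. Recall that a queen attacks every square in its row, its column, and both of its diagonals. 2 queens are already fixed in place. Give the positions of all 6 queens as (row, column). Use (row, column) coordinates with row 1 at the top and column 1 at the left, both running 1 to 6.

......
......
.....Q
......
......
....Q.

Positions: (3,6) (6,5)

(1,2) (2,4) (3,6) (4,1) (5,3) (6,5)

Row 1: attacked by (3,6)→{4,6}; (6,5)→{5}. Safe: 1, 2, 3. Place at column 2.
Row 2: attacked by (1,2)→{1,2,3}; (3,6)→{5,6}; (6,5)→{1,5}. Safe: 4. Place at column 4.
Row 4: attacked by (1,2)→{2,5}; (2,4)→{2,4,6}; (3,6)→{5,6}; (6,5)→{3,5}. Safe: 1. Place at column 1.
Row 5: attacked by (1,2)→{2,6}; (2,4)→{1,4}; (3,6)→{4,6}; (4,1)→{1,2}; (6,5)→{4,5,6}. Safe: 3. Place at column 3.
Columns [2, 4, 6, 1, 3, 5], r−c [-1, -2, -3, 3, 2, 1], r+c [3, 6, 9, 5, 8, 11] are all distinct, so no two queens attack.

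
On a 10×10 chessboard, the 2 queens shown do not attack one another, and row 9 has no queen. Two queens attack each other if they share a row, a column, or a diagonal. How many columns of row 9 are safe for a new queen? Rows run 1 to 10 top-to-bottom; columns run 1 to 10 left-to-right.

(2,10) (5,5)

5

(2,10) attacks row 9 at column 10 and diagonals 3.
(5,5) attacks row 9 at column 5 and diagonals 1, 9.
Attacked columns: {1, 3, 5, 9, 10}. Safe: {2, 4, 6, 7, 8}.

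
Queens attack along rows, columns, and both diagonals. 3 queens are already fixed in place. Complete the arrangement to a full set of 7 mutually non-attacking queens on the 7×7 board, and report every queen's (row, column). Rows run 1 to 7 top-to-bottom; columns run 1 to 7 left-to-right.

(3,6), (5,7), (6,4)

Row 1: attacked by (3,6)→{4,6}; (5,7)→{3,7}; (6,4)→{4}. Safe: 1, 2, 5. Place at column 5.
Row 2: attacked by (1,5)→{4,5,6}; (3,6)→{5,6,7}; (5,7)→{4,7}; (6,4)→{4}. Safe: 1, 2, 3. Place at column 2.
Row 4: attacked by (1,5)→{2,5}; (2,2)→{2,4}; (3,6)→{5,6,7}; (5,7)→{6,7}; (6,4)→{2,4,6}. Safe: 1, 3. Place at column 3.
Row 7: attacked by (1,5)→{5}; (2,2)→{2,7}; (3,6)→{2,6}; (4,3)→{3,6}; (5,7)→{5,7}; (6,4)→{3,4,5}. Safe: 1. Place at column 1.
Columns [5, 2, 6, 3, 7, 4, 1], r−c [-4, 0, -3, 1, -2, 2, 6], r+c [6, 4, 9, 7, 12, 10, 8] are all distinct, so no two queens attack.

(1,5) (2,2) (3,6) (4,3) (5,7) (6,4) (7,1)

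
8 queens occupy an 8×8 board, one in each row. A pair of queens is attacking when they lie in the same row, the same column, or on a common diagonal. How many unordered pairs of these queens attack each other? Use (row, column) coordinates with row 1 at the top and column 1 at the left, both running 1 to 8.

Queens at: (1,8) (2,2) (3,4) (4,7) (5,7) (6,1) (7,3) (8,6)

Same column: (4,7)–(5,7) (column 7).
Same diagonal: (3,4)–(6,1) (|3−6| = |4−1| = 3).
Total attacking pairs: 2.

2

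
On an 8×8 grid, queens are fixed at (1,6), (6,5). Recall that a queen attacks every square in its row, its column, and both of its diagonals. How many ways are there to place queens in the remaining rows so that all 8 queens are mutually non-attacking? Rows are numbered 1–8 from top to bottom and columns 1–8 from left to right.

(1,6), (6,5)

3

Branch on row 2: col 2 → 1; col 3 → 1; col 4 → 1; col 8 → 0.
Sum: 1 + 1 + 1 + 0 = 3.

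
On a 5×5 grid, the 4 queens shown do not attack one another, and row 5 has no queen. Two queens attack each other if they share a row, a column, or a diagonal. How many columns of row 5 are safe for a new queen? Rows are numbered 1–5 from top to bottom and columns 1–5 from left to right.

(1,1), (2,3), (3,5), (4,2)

1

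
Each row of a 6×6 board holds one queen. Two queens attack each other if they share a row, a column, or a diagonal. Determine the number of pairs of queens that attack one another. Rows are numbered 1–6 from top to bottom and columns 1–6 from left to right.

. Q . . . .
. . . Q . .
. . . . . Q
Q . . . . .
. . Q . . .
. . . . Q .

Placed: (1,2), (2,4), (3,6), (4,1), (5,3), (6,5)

All columns are distinct and no two queens satisfy |Δrow| = |Δcol|, so no pair attacks.

0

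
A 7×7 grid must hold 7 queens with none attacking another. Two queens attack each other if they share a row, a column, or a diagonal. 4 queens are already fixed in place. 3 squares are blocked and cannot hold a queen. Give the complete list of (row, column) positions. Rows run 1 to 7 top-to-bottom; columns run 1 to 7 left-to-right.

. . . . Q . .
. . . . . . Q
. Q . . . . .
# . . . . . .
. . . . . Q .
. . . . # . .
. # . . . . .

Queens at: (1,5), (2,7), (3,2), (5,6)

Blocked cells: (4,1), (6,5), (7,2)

Row 4: attacked by (1,5)→{2,5}; (2,7)→{5,7}; (3,2)→{1,2,3}; (5,6)→{5,6,7}. Blocked: 1. Safe: 4. Place at column 4.
Row 6: attacked by (1,5)→{5}; (2,7)→{3,7}; (3,2)→{2,5}; (4,4)→{2,4,6}; (5,6)→{5,6,7}. Blocked: 5. Safe: 1. Place at column 1.
Row 7: attacked by (1,5)→{5}; (2,7)→{2,7}; (3,2)→{2,6}; (4,4)→{1,4,7}; (5,6)→{4,6}; (6,1)→{1,2}. Blocked: 2. Safe: 3. Place at column 3.
Columns [5, 7, 2, 4, 6, 1, 3], r−c [-4, -5, 1, 0, -1, 5, 4], r+c [6, 9, 5, 8, 11, 7, 10] are all distinct, so no two queens attack.

(1,5) (2,7) (3,2) (4,4) (5,6) (6,1) (7,3)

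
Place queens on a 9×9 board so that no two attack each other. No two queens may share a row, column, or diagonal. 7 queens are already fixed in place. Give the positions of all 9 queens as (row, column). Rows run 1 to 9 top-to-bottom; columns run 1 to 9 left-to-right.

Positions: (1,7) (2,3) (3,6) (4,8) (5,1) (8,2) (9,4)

(1,7) (2,3) (3,6) (4,8) (5,1) (6,5) (7,9) (8,2) (9,4)

Row 6: attacked by (1,7)→{2,7}; (2,3)→{3,7}; (3,6)→{3,6,9}; (4,8)→{6,8}; (5,1)→{1,2}; (8,2)→{2,4}; (9,4)→{1,4,7}. Safe: 5. Place at column 5.
Row 7: attacked by (1,7)→{1,7}; (2,3)→{3,8}; (3,6)→{2,6}; (4,8)→{5,8}; (5,1)→{1,3}; (6,5)→{4,5,6}; (8,2)→{1,2,3}; (9,4)→{2,4,6}. Safe: 9. Place at column 9.
Columns [7, 3, 6, 8, 1, 5, 9, 2, 4], r−c [-6, -1, -3, -4, 4, 1, -2, 6, 5], r+c [8, 5, 9, 12, 6, 11, 16, 10, 13] are all distinct, so no two queens attack.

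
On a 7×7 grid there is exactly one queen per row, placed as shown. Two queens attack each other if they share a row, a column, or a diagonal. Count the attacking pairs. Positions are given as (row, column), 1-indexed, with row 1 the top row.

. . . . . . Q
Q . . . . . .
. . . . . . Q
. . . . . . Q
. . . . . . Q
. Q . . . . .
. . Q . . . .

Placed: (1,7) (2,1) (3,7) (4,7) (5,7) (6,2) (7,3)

Same column: (1,7)–(3,7) (column 7); (1,7)–(4,7) (column 7); (1,7)–(5,7) (column 7); (3,7)–(4,7) (column 7); (3,7)–(5,7) (column 7); (4,7)–(5,7) (column 7).
Same diagonal: (1,7)–(6,2) (|1−6| = |7−2| = 5); (3,7)–(7,3) (|3−7| = |7−3| = 4); (6,2)–(7,3) (|6−7| = |2−3| = 1).
Total attacking pairs: 9.

9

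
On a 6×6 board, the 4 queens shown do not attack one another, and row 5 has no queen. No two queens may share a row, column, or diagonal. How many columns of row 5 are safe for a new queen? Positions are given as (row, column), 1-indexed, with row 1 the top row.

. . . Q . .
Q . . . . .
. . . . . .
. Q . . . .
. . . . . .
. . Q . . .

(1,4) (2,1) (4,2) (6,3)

(1,4) attacks row 5 at column 4.
(2,1) attacks row 5 at column 1 and diagonals 4.
(4,2) attacks row 5 at column 2 and diagonals 1, 3.
(6,3) attacks row 5 at column 3 and diagonals 2, 4.
Attacked columns: {1, 2, 3, 4}. Safe: {5, 6}.

2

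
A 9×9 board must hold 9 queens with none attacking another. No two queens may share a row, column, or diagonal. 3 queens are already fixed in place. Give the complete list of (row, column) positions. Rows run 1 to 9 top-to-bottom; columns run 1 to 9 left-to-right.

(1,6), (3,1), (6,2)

(1,6) (2,4) (3,1) (4,7) (5,9) (6,2) (7,8) (8,5) (9,3)

Row 2: attacked by (1,6)→{5,6,7}; (3,1)→{1,2}; (6,2)→{2,6}. Safe: 3, 4, 8, 9. Place at column 4.
Row 4: attacked by (1,6)→{3,6,9}; (2,4)→{2,4,6}; (3,1)→{1,2}; (6,2)→{2,4}. Safe: 5, 7, 8. Place at column 7.
Row 5: attacked by (1,6)→{2,6}; (2,4)→{1,4,7}; (3,1)→{1,3}; (4,7)→{6,7,8}; (6,2)→{1,2,3}. Safe: 5, 9. Place at column 9.
Row 7: attacked by (1,6)→{6}; (2,4)→{4,9}; (3,1)→{1,5}; (4,7)→{4,7}; (5,9)→{7,9}; (6,2)→{1,2,3}. Safe: 8. Place at column 8.
Row 8: attacked by (1,6)→{6}; (2,4)→{4}; (3,1)→{1,6}; (4,7)→{3,7}; (5,9)→{6,9}; (6,2)→{2,4}; (7,8)→{7,8,9}. Safe: 5. Place at column 5.
Row 9: attacked by (1,6)→{6}; (2,4)→{4}; (3,1)→{1,7}; (4,7)→{2,7}; (5,9)→{5,9}; (6,2)→{2,5}; (7,8)→{6,8}; (8,5)→{4,5,6}. Safe: 3. Place at column 3.
Columns [6, 4, 1, 7, 9, 2, 8, 5, 3], r−c [-5, -2, 2, -3, -4, 4, -1, 3, 6], r+c [7, 6, 4, 11, 14, 8, 15, 13, 12] are all distinct, so no two queens attack.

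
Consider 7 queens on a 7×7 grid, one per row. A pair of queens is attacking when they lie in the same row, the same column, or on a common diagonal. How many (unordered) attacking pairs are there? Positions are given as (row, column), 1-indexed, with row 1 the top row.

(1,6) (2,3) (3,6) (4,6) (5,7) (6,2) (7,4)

Same column: (1,6)–(3,6) (column 6); (1,6)–(4,6) (column 6); (3,6)–(4,6) (column 6).
Same diagonal: (4,6)–(5,7) (|4−5| = |6−7| = 1).
Total attacking pairs: 4.

4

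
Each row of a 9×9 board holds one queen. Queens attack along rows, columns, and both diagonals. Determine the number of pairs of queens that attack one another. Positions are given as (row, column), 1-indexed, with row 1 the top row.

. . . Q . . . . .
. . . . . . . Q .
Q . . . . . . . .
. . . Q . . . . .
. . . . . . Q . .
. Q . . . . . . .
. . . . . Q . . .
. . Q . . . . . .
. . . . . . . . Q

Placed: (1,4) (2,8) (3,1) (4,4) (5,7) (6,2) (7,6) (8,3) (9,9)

Same column: (1,4)–(4,4) (column 4).
Same diagonal: (4,4)–(6,2) (|4−6| = |4−2| = 2); (4,4)–(9,9) (|4−9| = |4−9| = 5).
Total attacking pairs: 3.

3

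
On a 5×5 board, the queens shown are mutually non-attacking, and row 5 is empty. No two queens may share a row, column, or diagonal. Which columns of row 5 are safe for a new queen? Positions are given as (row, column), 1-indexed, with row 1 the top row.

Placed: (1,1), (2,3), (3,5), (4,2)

(1,1) attacks row 5 at column 1 and diagonals 5.
(2,3) attacks row 5 at column 3.
(3,5) attacks row 5 at column 5 and diagonals 3.
(4,2) attacks row 5 at column 2 and diagonals 1, 3.
Attacked columns: {1, 2, 3, 5}. Safe: {4}.

columns 4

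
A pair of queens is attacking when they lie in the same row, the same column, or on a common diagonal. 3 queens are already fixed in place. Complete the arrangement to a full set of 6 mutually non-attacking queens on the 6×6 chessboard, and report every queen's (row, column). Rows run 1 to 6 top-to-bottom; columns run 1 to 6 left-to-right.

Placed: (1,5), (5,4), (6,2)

(1,5) (2,3) (3,1) (4,6) (5,4) (6,2)

Row 2: attacked by (1,5)→{4,5,6}; (5,4)→{1,4}; (6,2)→{2,6}. Safe: 3. Place at column 3.
Row 3: attacked by (1,5)→{3,5}; (2,3)→{2,3,4}; (5,4)→{2,4,6}; (6,2)→{2,5}. Safe: 1. Place at column 1.
Row 4: attacked by (1,5)→{2,5}; (2,3)→{1,3,5}; (3,1)→{1,2}; (5,4)→{3,4,5}; (6,2)→{2,4}. Safe: 6. Place at column 6.
Columns [5, 3, 1, 6, 4, 2], r−c [-4, -1, 2, -2, 1, 4], r+c [6, 5, 4, 10, 9, 8] are all distinct, so no two queens attack.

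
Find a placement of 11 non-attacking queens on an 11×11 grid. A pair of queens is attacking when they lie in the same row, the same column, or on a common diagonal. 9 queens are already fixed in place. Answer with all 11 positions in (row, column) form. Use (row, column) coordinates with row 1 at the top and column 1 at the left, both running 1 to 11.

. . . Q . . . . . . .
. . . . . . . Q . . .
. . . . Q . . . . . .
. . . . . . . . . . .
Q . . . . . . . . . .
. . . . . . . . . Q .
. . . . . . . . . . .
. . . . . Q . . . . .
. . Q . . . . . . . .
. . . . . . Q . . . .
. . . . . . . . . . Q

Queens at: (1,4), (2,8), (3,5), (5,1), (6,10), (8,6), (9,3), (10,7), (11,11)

Row 4: attacked by (1,4)→{1,4,7}; (2,8)→{6,8,10}; (3,5)→{4,5,6}; (5,1)→{1,2}; (6,10)→{8,10}; (8,6)→{2,6,10}; (9,3)→{3,8}; (10,7)→{1,7}; (11,11)→{4,11}. Safe: 9. Place at column 9.
Row 7: attacked by (1,4)→{4,10}; (2,8)→{3,8}; (3,5)→{1,5,9}; (4,9)→{6,9}; (5,1)→{1,3}; (6,10)→{9,10,11}; (8,6)→{5,6,7}; (9,3)→{1,3,5}; (10,7)→{4,7,10}; (11,11)→{7,11}. Safe: 2. Place at column 2.
Columns [4, 8, 5, 9, 1, 10, 2, 6, 3, 7, 11], r−c [-3, -6, -2, -5, 4, -4, 5, 2, 6, 3, 0], r+c [5, 10, 8, 13, 6, 16, 9, 14, 12, 17, 22] are all distinct, so no two queens attack.

(1,4) (2,8) (3,5) (4,9) (5,1) (6,10) (7,2) (8,6) (9,3) (10,7) (11,11)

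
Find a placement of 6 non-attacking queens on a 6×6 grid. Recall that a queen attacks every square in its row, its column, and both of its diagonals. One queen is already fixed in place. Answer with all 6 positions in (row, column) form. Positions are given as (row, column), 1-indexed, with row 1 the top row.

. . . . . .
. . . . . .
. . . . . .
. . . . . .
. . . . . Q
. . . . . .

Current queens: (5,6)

Row 1: attacked by (5,6)→{2,6}. Safe: 1, 3, 4, 5. Place at column 4.
Row 2: attacked by (1,4)→{3,4,5}; (5,6)→{3,6}. Safe: 1, 2. Place at column 1.
Row 3: attacked by (1,4)→{2,4,6}; (2,1)→{1,2}; (5,6)→{4,6}. Safe: 3, 5. Place at column 5.
Row 4: attacked by (1,4)→{1,4}; (2,1)→{1,3}; (3,5)→{4,5,6}; (5,6)→{5,6}. Safe: 2. Place at column 2.
Row 6: attacked by (1,4)→{4}; (2,1)→{1,5}; (3,5)→{2,5}; (4,2)→{2,4}; (5,6)→{5,6}. Safe: 3. Place at column 3.
Columns [4, 1, 5, 2, 6, 3], r−c [-3, 1, -2, 2, -1, 3], r+c [5, 3, 8, 6, 11, 9] are all distinct, so no two queens attack.

(1,4) (2,1) (3,5) (4,2) (5,6) (6,3)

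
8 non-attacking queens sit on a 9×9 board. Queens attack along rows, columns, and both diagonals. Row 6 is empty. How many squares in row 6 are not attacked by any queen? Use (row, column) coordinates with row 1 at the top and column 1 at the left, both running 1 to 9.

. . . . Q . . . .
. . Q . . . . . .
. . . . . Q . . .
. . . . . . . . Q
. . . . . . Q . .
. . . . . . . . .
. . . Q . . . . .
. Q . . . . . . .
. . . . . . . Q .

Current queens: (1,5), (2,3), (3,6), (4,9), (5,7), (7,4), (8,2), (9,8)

(1,5) attacks row 6 at column 5.
(2,3) attacks row 6 at column 3 and diagonals 7.
(3,6) attacks row 6 at column 6 and diagonals 3, 9.
(4,9) attacks row 6 at column 9 and diagonals 7.
(5,7) attacks row 6 at column 7 and diagonals 6, 8.
(7,4) attacks row 6 at column 4 and diagonals 3, 5.
(8,2) attacks row 6 at column 2 and diagonals 4.
(9,8) attacks row 6 at column 8 and diagonals 5.
Attacked columns: {2, 3, 4, 5, 6, 7, 8, 9}. Safe: {1}.

1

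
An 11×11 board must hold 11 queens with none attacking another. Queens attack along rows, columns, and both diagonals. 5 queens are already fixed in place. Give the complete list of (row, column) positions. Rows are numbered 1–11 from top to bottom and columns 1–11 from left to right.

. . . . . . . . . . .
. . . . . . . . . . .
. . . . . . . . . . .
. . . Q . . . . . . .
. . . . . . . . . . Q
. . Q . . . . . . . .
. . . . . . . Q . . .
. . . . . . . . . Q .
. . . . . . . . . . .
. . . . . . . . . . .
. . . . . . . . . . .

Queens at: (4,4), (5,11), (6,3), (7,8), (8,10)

(1,6) (2,1) (3,7) (4,4) (5,11) (6,3) (7,8) (8,10) (9,5) (10,2) (11,9)

Row 1: attacked by (4,4)→{1,4,7}; (5,11)→{7,11}; (6,3)→{3,8}; (7,8)→{2,8}; (8,10)→{3,10}. Safe: 5, 6, 9. Place at column 6.
Row 2: attacked by (1,6)→{5,6,7}; (4,4)→{2,4,6}; (5,11)→{8,11}; (6,3)→{3,7}; (7,8)→{3,8}; (8,10)→{4,10}. Safe: 1, 9. Place at column 1.
Row 3: attacked by (1,6)→{4,6,8}; (2,1)→{1,2}; (4,4)→{3,4,5}; (5,11)→{9,11}; (6,3)→{3,6}; (7,8)→{4,8}; (8,10)→{5,10}. Safe: 7. Place at column 7.
Row 9: attacked by (1,6)→{6}; (2,1)→{1,8}; (3,7)→{1,7}; (4,4)→{4,9}; (5,11)→{7,11}; (6,3)→{3,6}; (7,8)→{6,8,10}; (8,10)→{9,10,11}. Safe: 2, 5. Place at column 5.
Row 10: attacked by (1,6)→{6}; (2,1)→{1,9}; (3,7)→{7}; (4,4)→{4,10}; (5,11)→{6,11}; (6,3)→{3,7}; (7,8)→{5,8,11}; (8,10)→{8,10}; (9,5)→{4,5,6}. Safe: 2. Place at column 2.
Row 11: attacked by (1,6)→{6}; (2,1)→{1,10}; (3,7)→{7}; (4,4)→{4,11}; (5,11)→{5,11}; (6,3)→{3,8}; (7,8)→{4,8}; (8,10)→{7,10}; (9,5)→{3,5,7}; (10,2)→{1,2,3}. Safe: 9. Place at column 9.
Columns [6, 1, 7, 4, 11, 3, 8, 10, 5, 2, 9], r−c [-5, 1, -4, 0, -6, 3, -1, -2, 4, 8, 2], r+c [7, 3, 10, 8, 16, 9, 15, 18, 14, 12, 20] are all distinct, so no two queens attack.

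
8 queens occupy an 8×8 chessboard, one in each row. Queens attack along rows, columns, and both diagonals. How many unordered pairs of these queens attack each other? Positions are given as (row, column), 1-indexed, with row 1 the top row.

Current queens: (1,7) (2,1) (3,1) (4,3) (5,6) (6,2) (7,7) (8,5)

4

Same column: (1,7)–(7,7) (column 7); (2,1)–(3,1) (column 1).
Same diagonal: (1,7)–(6,2) (|1−6| = |7−2| = 5); (2,1)–(4,3) (|2−4| = |1−3| = 2).
Total attacking pairs: 4.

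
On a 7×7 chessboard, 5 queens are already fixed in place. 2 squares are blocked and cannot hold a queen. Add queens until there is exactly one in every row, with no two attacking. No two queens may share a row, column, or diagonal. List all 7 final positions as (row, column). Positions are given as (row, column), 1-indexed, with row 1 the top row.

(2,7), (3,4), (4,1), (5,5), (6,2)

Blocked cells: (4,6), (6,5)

(1,3) (2,7) (3,4) (4,1) (5,5) (6,2) (7,6)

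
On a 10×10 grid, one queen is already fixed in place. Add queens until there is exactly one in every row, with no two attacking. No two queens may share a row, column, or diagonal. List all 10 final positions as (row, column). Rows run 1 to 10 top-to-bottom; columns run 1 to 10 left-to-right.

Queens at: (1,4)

Row 2: attacked by (1,4)→{3,4,5}. Safe: 1, 2, 6, 7, 8, 9, 10. Place at column 8.
Row 3: attacked by (1,4)→{2,4,6}; (2,8)→{7,8,9}. Safe: 1, 3, 5, 10. Place at column 3.
Row 4: attacked by (1,4)→{1,4,7}; (2,8)→{6,8,10}; (3,3)→{2,3,4}. Safe: 5, 9. Place at column 9.
Row 5: attacked by (1,4)→{4,8}; (2,8)→{5,8}; (3,3)→{1,3,5}; (4,9)→{8,9,10}. Safe: 2, 6, 7. Place at column 6.
Row 6: attacked by (1,4)→{4,9}; (2,8)→{4,8}; (3,3)→{3,6}; (4,9)→{7,9}; (5,6)→{5,6,7}. Safe: 1, 2, 10. Place at column 10.
Row 7: attacked by (1,4)→{4,10}; (2,8)→{3,8}; (3,3)→{3,7}; (4,9)→{6,9}; (5,6)→{4,6,8}; (6,10)→{9,10}. Safe: 1, 2, 5. Place at column 1.
Row 8: attacked by (1,4)→{4}; (2,8)→{2,8}; (3,3)→{3,8}; (4,9)→{5,9}; (5,6)→{3,6,9}; (6,10)→{8,10}; (7,1)→{1,2}. Safe: 7. Place at column 7.
Row 9: attacked by (1,4)→{4}; (2,8)→{1,8}; (3,3)→{3,9}; (4,9)→{4,9}; (5,6)→{2,6,10}; (6,10)→{7,10}; (7,1)→{1,3}; (8,7)→{6,7,8}. Safe: 5. Place at column 5.
Row 10: attacked by (1,4)→{4}; (2,8)→{8}; (3,3)→{3,10}; (4,9)→{3,9}; (5,6)→{1,6}; (6,10)→{6,10}; (7,1)→{1,4}; (8,7)→{5,7,9}; (9,5)→{4,5,6}. Safe: 2. Place at column 2.
Columns [4, 8, 3, 9, 6, 10, 1, 7, 5, 2], r−c [-3, -6, 0, -5, -1, -4, 6, 1, 4, 8], r+c [5, 10, 6, 13, 11, 16, 8, 15, 14, 12] are all distinct, so no two queens attack.

(1,4) (2,8) (3,3) (4,9) (5,6) (6,10) (7,1) (8,7) (9,5) (10,2)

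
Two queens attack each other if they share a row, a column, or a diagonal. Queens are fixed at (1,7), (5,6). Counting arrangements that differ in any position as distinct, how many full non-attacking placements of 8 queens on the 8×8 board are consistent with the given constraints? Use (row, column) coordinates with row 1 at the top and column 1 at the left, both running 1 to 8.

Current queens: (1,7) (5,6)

Branch on row 2: col 1 → 1; col 2 → 0; col 4 → 1; col 5 → 1.
Sum: 1 + 0 + 1 + 1 = 3.

3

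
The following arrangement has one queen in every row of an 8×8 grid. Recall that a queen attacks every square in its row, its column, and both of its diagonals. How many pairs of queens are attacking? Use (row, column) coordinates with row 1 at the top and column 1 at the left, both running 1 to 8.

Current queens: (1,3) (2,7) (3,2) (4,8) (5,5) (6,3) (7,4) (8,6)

Same column: (1,3)–(6,3) (column 3).
Same diagonal: (2,7)–(6,3) (|2−6| = |7−3| = 4); (6,3)–(7,4) (|6−7| = |3−4| = 1).
Total attacking pairs: 3.

3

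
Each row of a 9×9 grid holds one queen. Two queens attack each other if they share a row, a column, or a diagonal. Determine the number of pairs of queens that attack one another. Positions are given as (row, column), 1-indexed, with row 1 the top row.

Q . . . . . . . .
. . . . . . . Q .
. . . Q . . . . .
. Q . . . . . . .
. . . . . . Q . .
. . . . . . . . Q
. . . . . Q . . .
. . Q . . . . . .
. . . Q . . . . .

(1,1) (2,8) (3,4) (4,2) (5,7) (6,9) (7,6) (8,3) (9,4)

Same column: (3,4)–(9,4) (column 4).
Same diagonal: (7,6)–(9,4) (|7−9| = |6−4| = 2); (8,3)–(9,4) (|8−9| = |3−4| = 1).
Total attacking pairs: 3.

3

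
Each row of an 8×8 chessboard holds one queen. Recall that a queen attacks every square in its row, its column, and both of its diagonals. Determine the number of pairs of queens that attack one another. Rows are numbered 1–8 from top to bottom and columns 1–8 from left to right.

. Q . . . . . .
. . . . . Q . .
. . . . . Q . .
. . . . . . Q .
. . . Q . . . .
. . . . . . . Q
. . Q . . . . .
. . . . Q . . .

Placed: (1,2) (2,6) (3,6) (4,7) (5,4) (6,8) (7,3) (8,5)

3

Same column: (2,6)–(3,6) (column 6).
Same diagonal: (3,6)–(4,7) (|3−4| = |6−7| = 1); (3,6)–(5,4) (|3−5| = |6−4| = 2).
Total attacking pairs: 3.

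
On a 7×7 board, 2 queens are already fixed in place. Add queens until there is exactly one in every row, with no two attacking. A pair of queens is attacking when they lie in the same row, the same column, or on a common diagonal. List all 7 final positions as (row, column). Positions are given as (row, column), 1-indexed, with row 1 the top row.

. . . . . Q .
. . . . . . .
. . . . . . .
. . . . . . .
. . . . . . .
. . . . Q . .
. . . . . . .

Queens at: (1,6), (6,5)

(1,6) (2,3) (3,1) (4,4) (5,7) (6,5) (7,2)

Row 2: attacked by (1,6)→{5,6,7}; (6,5)→{1,5}. Safe: 2, 3, 4. Place at column 3.
Row 3: attacked by (1,6)→{4,6}; (2,3)→{2,3,4}; (6,5)→{2,5}. Safe: 1, 7. Place at column 1.
Row 4: attacked by (1,6)→{3,6}; (2,3)→{1,3,5}; (3,1)→{1,2}; (6,5)→{3,5,7}. Safe: 4. Place at column 4.
Row 5: attacked by (1,6)→{2,6}; (2,3)→{3,6}; (3,1)→{1,3}; (4,4)→{3,4,5}; (6,5)→{4,5,6}. Safe: 7. Place at column 7.
Row 7: attacked by (1,6)→{6}; (2,3)→{3}; (3,1)→{1,5}; (4,4)→{1,4,7}; (5,7)→{5,7}; (6,5)→{4,5,6}. Safe: 2. Place at column 2.
Columns [6, 3, 1, 4, 7, 5, 2], r−c [-5, -1, 2, 0, -2, 1, 5], r+c [7, 5, 4, 8, 12, 11, 9] are all distinct, so no two queens attack.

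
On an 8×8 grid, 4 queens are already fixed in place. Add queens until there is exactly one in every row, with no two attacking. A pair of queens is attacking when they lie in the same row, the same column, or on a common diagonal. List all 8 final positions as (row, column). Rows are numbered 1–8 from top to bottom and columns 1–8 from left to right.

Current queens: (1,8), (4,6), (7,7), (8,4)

Row 2: attacked by (1,8)→{7,8}; (4,6)→{4,6,8}; (7,7)→{2,7}; (8,4)→{4}. Safe: 1, 3, 5. Place at column 3.
Row 3: attacked by (1,8)→{6,8}; (2,3)→{2,3,4}; (4,6)→{5,6,7}; (7,7)→{3,7}; (8,4)→{4}. Safe: 1. Place at column 1.
Row 5: attacked by (1,8)→{4,8}; (2,3)→{3,6}; (3,1)→{1,3}; (4,6)→{5,6,7}; (7,7)→{5,7}; (8,4)→{1,4,7}. Safe: 2. Place at column 2.
Row 6: attacked by (1,8)→{3,8}; (2,3)→{3,7}; (3,1)→{1,4}; (4,6)→{4,6,8}; (5,2)→{1,2,3}; (7,7)→{6,7,8}; (8,4)→{2,4,6}. Safe: 5. Place at column 5.
Columns [8, 3, 1, 6, 2, 5, 7, 4], r−c [-7, -1, 2, -2, 3, 1, 0, 4], r+c [9, 5, 4, 10, 7, 11, 14, 12] are all distinct, so no two queens attack.

(1,8) (2,3) (3,1) (4,6) (5,2) (6,5) (7,7) (8,4)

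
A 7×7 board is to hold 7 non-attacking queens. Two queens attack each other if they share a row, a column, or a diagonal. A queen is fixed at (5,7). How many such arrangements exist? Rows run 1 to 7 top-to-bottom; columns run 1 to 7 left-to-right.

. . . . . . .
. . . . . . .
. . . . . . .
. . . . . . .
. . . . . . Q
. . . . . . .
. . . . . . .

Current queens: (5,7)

Branch on row 1: col 1 → 1; col 2 → 2; col 4 → 0; col 5 → 1; col 6 → 2.
Sum: 1 + 2 + 0 + 1 + 2 = 6.

6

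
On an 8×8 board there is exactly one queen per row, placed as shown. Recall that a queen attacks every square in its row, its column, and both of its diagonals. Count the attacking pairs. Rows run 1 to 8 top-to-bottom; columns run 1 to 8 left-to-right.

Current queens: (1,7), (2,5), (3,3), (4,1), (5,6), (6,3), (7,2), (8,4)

3

Same column: (3,3)–(6,3) (column 3).
Same diagonal: (4,1)–(6,3) (|4−6| = |1−3| = 2); (6,3)–(7,2) (|6−7| = |3−2| = 1).
Total attacking pairs: 3.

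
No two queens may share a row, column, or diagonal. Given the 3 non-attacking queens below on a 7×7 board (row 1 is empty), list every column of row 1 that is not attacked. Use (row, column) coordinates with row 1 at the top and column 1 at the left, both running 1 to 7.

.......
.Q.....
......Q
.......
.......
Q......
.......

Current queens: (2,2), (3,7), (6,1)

(2,2) attacks row 1 at column 2 and diagonals 1, 3.
(3,7) attacks row 1 at column 7 and diagonals 5.
(6,1) attacks row 1 at column 1 and diagonals 6.
Attacked columns: {1, 2, 3, 5, 6, 7}. Safe: {4}.

columns 4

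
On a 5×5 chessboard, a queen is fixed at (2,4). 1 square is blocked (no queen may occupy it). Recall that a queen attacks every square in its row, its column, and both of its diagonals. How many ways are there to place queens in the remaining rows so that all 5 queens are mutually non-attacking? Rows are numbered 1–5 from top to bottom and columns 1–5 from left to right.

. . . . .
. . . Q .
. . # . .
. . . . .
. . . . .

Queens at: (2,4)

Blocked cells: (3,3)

Branch on row 1: col 1 → 1; col 2 → 1.
Sum: 1 + 1 = 2.

2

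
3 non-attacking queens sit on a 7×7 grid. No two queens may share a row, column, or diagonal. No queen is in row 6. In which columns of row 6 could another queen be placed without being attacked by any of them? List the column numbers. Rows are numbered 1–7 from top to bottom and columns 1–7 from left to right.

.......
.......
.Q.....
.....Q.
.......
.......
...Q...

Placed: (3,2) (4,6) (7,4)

columns 1, 7

(3,2) attacks row 6 at column 2 and diagonals 5.
(4,6) attacks row 6 at column 6 and diagonals 4.
(7,4) attacks row 6 at column 4 and diagonals 3, 5.
Attacked columns: {2, 3, 4, 5, 6}. Safe: {1, 7}.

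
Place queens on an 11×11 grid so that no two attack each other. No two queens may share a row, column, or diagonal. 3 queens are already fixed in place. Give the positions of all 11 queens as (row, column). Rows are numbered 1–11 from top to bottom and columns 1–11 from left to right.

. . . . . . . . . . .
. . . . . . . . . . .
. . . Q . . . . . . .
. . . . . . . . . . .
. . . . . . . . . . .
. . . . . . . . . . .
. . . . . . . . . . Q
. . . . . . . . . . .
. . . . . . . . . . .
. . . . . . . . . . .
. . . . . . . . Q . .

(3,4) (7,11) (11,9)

(1,7) (2,1) (3,4) (4,6) (5,10) (6,3) (7,11) (8,8) (9,5) (10,2) (11,9)

Row 1: attacked by (3,4)→{2,4,6}; (7,11)→{5,11}; (11,9)→{9}. Safe: 1, 3, 7, 8, 10. Place at column 7.
Row 2: attacked by (1,7)→{6,7,8}; (3,4)→{3,4,5}; (7,11)→{6,11}; (11,9)→{9}. Safe: 1, 2, 10. Place at column 1.
Row 4: attacked by (1,7)→{4,7,10}; (2,1)→{1,3}; (3,4)→{3,4,5}; (7,11)→{8,11}; (11,9)→{2,9}. Safe: 6. Place at column 6.
Row 5: attacked by (1,7)→{3,7,11}; (2,1)→{1,4}; (3,4)→{2,4,6}; (4,6)→{5,6,7}; (7,11)→{9,11}; (11,9)→{3,9}. Safe: 8, 10. Place at column 10.
Row 6: attacked by (1,7)→{2,7}; (2,1)→{1,5}; (3,4)→{1,4,7}; (4,6)→{4,6,8}; (5,10)→{9,10,11}; (7,11)→{10,11}; (11,9)→{4,9}. Safe: 3. Place at column 3.
Row 8: attacked by (1,7)→{7}; (2,1)→{1,7}; (3,4)→{4,9}; (4,6)→{2,6,10}; (5,10)→{7,10}; (6,3)→{1,3,5}; (7,11)→{10,11}; (11,9)→{6,9}. Safe: 8. Place at column 8.
Row 9: attacked by (1,7)→{7}; (2,1)→{1,8}; (3,4)→{4,10}; (4,6)→{1,6,11}; (5,10)→{6,10}; (6,3)→{3,6}; (7,11)→{9,11}; (8,8)→{7,8,9}; (11,9)→{7,9,11}. Safe: 2, 5. Place at column 5.
Row 10: attacked by (1,7)→{7}; (2,1)→{1,9}; (3,4)→{4,11}; (4,6)→{6}; (5,10)→{5,10}; (6,3)→{3,7}; (7,11)→{8,11}; (8,8)→{6,8,10}; (9,5)→{4,5,6}; (11,9)→{8,9,10}. Safe: 2. Place at column 2.
Columns [7, 1, 4, 6, 10, 3, 11, 8, 5, 2, 9], r−c [-6, 1, -1, -2, -5, 3, -4, 0, 4, 8, 2], r+c [8, 3, 7, 10, 15, 9, 18, 16, 14, 12, 20] are all distinct, so no two queens attack.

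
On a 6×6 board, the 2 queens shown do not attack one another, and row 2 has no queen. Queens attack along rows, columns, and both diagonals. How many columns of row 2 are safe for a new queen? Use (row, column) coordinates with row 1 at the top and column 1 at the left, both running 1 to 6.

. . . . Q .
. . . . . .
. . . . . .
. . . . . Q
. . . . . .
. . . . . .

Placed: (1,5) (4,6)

(1,5) attacks row 2 at column 5 and diagonals 4, 6.
(4,6) attacks row 2 at column 6 and diagonals 4.
Attacked columns: {4, 5, 6}. Safe: {1, 2, 3}.

3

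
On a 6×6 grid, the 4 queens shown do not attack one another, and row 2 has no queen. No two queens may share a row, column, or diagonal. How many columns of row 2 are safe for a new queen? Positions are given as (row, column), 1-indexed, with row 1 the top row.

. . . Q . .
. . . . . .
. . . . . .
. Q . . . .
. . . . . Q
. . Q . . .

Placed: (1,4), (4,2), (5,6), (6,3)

(1,4) attacks row 2 at column 4 and diagonals 3, 5.
(4,2) attacks row 2 at column 2 and diagonals 4.
(5,6) attacks row 2 at column 6 and diagonals 3.
(6,3) attacks row 2 at column 3.
Attacked columns: {2, 3, 4, 5, 6}. Safe: {1}.

1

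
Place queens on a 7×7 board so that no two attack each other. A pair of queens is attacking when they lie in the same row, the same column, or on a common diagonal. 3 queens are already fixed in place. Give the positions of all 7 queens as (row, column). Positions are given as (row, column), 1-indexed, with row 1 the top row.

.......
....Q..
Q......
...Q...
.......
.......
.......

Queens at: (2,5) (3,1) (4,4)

(1,2) (2,5) (3,1) (4,4) (5,7) (6,3) (7,6)

Row 1: attacked by (2,5)→{4,5,6}; (3,1)→{1,3}; (4,4)→{1,4,7}. Safe: 2. Place at column 2.
Row 5: attacked by (1,2)→{2,6}; (2,5)→{2,5}; (3,1)→{1,3}; (4,4)→{3,4,5}. Safe: 7. Place at column 7.
Row 6: attacked by (1,2)→{2,7}; (2,5)→{1,5}; (3,1)→{1,4}; (4,4)→{2,4,6}; (5,7)→{6,7}. Safe: 3. Place at column 3.
Row 7: attacked by (1,2)→{2}; (2,5)→{5}; (3,1)→{1,5}; (4,4)→{1,4,7}; (5,7)→{5,7}; (6,3)→{2,3,4}. Safe: 6. Place at column 6.
Columns [2, 5, 1, 4, 7, 3, 6], r−c [-1, -3, 2, 0, -2, 3, 1], r+c [3, 7, 4, 8, 12, 9, 13] are all distinct, so no two queens attack.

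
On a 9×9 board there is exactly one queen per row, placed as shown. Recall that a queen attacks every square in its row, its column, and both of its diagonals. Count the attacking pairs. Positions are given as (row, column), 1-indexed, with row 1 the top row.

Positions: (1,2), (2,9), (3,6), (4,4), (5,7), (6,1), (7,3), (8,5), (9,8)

0

All columns are distinct and no two queens satisfy |Δrow| = |Δcol|, so no pair attacks.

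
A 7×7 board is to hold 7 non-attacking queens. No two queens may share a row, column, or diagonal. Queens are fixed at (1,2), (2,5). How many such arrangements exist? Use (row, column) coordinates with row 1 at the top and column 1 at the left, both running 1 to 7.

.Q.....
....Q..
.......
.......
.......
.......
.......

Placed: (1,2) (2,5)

3

Branch on row 3: col 1 → 1; col 3 → 1; col 7 → 1.
Sum: 1 + 1 + 1 = 3.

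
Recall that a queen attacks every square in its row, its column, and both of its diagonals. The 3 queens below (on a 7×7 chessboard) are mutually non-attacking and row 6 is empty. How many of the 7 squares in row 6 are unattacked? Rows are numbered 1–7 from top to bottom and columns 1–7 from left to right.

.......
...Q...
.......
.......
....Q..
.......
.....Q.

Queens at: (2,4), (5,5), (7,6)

3

(2,4) attacks row 6 at column 4.
(5,5) attacks row 6 at column 5 and diagonals 4, 6.
(7,6) attacks row 6 at column 6 and diagonals 5, 7.
Attacked columns: {4, 5, 6, 7}. Safe: {1, 2, 3}.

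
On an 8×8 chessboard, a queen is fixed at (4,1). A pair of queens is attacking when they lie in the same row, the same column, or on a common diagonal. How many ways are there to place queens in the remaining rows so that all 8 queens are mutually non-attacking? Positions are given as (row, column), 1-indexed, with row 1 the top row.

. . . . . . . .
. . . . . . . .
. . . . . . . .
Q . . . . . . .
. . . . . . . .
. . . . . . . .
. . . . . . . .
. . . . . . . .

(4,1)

18

Branch on row 1: col 2 → 2; col 3 → 4; col 5 → 5; col 6 → 4; col 7 → 2; col 8 → 1.
Sum: 2 + 4 + 5 + 4 + 2 + 1 = 18.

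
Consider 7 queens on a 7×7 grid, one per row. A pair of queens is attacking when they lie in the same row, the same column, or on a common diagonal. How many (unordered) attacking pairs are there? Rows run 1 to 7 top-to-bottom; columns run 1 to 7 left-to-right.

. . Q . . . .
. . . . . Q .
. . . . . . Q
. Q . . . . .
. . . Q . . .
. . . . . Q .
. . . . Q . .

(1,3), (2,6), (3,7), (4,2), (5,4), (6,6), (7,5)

4

Same column: (2,6)–(6,6) (column 6).
Same diagonal: (2,6)–(3,7) (|2−3| = |6−7| = 1); (4,2)–(7,5) (|4−7| = |2−5| = 3); (6,6)–(7,5) (|6−7| = |6−5| = 1).
Total attacking pairs: 4.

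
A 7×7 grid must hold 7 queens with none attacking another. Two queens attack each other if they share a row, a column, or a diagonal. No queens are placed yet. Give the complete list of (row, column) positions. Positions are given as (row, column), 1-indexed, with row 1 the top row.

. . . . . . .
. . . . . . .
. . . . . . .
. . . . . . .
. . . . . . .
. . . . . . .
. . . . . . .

Row 1: Safe: 1, 2, 3, 4, 5, 6, 7. Place at column 6.
Row 2: attacked by (1,6)→{5,6,7}. Safe: 1, 2, 3, 4. Place at column 3.
Row 3: attacked by (1,6)→{4,6}; (2,3)→{2,3,4}. Safe: 1, 5, 7. Place at column 1.
Row 4: attacked by (1,6)→{3,6}; (2,3)→{1,3,5}; (3,1)→{1,2}. Safe: 4, 7. Place at column 4.
Row 5: attacked by (1,6)→{2,6}; (2,3)→{3,6}; (3,1)→{1,3}; (4,4)→{3,4,5}. Safe: 7. Place at column 7.
Row 6: attacked by (1,6)→{1,6}; (2,3)→{3,7}; (3,1)→{1,4}; (4,4)→{2,4,6}; (5,7)→{6,7}. Safe: 5. Place at column 5.
Row 7: attacked by (1,6)→{6}; (2,3)→{3}; (3,1)→{1,5}; (4,4)→{1,4,7}; (5,7)→{5,7}; (6,5)→{4,5,6}. Safe: 2. Place at column 2.
Columns [6, 3, 1, 4, 7, 5, 2], r−c [-5, -1, 2, 0, -2, 1, 5], r+c [7, 5, 4, 8, 12, 11, 9] are all distinct, so no two queens attack.

(1,6) (2,3) (3,1) (4,4) (5,7) (6,5) (7,2)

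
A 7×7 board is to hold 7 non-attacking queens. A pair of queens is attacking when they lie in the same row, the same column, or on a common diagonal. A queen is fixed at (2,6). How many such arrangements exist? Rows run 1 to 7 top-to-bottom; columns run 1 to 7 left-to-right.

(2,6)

4

Branch on row 1: col 1 → 1; col 2 → 1; col 3 → 1; col 4 → 1.
Sum: 1 + 1 + 1 + 1 = 4.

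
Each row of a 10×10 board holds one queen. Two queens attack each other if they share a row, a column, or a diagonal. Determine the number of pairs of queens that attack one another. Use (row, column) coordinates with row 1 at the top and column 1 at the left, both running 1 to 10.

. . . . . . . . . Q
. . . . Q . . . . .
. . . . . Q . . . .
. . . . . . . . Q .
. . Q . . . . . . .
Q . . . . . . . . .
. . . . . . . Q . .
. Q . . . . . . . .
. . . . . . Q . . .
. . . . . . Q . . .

Same column: (9,7)–(10,7) (column 7).
Same diagonal: (2,5)–(3,6) (|2−3| = |5−6| = 1); (2,5)–(6,1) (|2−6| = |5−1| = 4); (5,3)–(9,7) (|5−9| = |3−7| = 4).
Total attacking pairs: 4.

4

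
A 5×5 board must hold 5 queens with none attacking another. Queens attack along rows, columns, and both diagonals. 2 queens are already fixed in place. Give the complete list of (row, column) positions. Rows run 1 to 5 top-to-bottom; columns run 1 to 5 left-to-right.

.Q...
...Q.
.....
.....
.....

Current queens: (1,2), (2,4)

(1,2) (2,4) (3,1) (4,3) (5,5)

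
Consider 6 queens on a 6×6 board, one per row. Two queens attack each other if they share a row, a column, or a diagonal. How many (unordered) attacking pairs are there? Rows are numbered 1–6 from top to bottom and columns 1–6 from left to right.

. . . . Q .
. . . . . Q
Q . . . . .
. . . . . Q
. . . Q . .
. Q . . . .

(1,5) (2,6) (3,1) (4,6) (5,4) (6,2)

Same column: (2,6)–(4,6) (column 6).
Same diagonal: (1,5)–(2,6) (|1−2| = |5−6| = 1); (2,6)–(6,2) (|2−6| = |6−2| = 4).
Total attacking pairs: 3.

3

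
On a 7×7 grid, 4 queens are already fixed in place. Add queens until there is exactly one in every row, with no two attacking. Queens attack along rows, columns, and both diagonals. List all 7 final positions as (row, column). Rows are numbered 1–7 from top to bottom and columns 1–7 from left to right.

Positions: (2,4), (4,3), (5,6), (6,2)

Row 1: attacked by (2,4)→{3,4,5}; (4,3)→{3,6}; (5,6)→{2,6}; (6,2)→{2,7}. Safe: 1. Place at column 1.
Row 3: attacked by (1,1)→{1,3}; (2,4)→{3,4,5}; (4,3)→{2,3,4}; (5,6)→{4,6}; (6,2)→{2,5}. Safe: 7. Place at column 7.
Row 7: attacked by (1,1)→{1,7}; (2,4)→{4}; (3,7)→{3,7}; (4,3)→{3,6}; (5,6)→{4,6}; (6,2)→{1,2,3}. Safe: 5. Place at column 5.
Columns [1, 4, 7, 3, 6, 2, 5], r−c [0, -2, -4, 1, -1, 4, 2], r+c [2, 6, 10, 7, 11, 8, 12] are all distinct, so no two queens attack.

(1,1) (2,4) (3,7) (4,3) (5,6) (6,2) (7,5)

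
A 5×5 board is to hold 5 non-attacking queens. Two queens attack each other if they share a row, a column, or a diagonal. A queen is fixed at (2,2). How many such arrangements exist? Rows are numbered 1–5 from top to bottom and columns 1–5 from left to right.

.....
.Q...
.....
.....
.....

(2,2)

2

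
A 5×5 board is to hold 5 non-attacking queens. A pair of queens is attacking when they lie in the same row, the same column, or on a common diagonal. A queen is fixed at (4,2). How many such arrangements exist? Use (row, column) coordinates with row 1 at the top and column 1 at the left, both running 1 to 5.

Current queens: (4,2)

Branch on row 1: col 1 → 1; col 3 → 1; col 4 → 0.
Sum: 1 + 1 + 0 = 2.

2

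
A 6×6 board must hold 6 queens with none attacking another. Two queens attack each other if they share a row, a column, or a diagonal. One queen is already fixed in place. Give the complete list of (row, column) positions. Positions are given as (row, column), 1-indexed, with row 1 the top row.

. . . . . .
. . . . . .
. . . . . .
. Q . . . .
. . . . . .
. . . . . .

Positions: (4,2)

Row 1: attacked by (4,2)→{2,5}. Safe: 1, 3, 4, 6. Place at column 4.
Row 2: attacked by (1,4)→{3,4,5}; (4,2)→{2,4}. Safe: 1, 6. Place at column 1.
Row 3: attacked by (1,4)→{2,4,6}; (2,1)→{1,2}; (4,2)→{1,2,3}. Safe: 5. Place at column 5.
Row 5: attacked by (1,4)→{4}; (2,1)→{1,4}; (3,5)→{3,5}; (4,2)→{1,2,3}. Safe: 6. Place at column 6.
Row 6: attacked by (1,4)→{4}; (2,1)→{1,5}; (3,5)→{2,5}; (4,2)→{2,4}; (5,6)→{5,6}. Safe: 3. Place at column 3.
Columns [4, 1, 5, 2, 6, 3], r−c [-3, 1, -2, 2, -1, 3], r+c [5, 3, 8, 6, 11, 9] are all distinct, so no two queens attack.

(1,4) (2,1) (3,5) (4,2) (5,6) (6,3)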